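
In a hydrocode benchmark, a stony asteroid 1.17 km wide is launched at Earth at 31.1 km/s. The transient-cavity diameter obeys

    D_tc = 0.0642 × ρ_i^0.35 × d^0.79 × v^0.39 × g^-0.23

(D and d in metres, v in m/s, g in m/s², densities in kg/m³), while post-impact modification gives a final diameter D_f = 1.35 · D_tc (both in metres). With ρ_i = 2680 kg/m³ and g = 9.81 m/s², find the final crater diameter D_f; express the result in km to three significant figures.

In SI: d = 1170 m, v = 31100 m/s.
ρ_i^0.35 = 2680^0.35 = 15.84
d^0.79 = 1170^0.79 = 265.4
v^0.39 = 31100^0.39 = 56.52
g^-0.23 = 9.81^-0.23 = 0.5914
D_tc = 0.0642 × 15.84 × 265.4 × 56.52 × 0.5914 = 9021 m
D_f = 1.35 × 9021 = 12178 m
     = 12.18 km

D_f ≈ 12.2 km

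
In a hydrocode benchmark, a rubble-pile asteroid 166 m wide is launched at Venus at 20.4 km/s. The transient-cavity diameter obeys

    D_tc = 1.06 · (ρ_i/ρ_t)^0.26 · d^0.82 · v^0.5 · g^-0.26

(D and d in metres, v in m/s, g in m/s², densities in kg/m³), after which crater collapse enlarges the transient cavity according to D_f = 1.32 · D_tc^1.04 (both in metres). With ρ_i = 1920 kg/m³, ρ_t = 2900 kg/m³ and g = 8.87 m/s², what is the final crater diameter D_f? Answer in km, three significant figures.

D_f ≈ 9.47 km

v = 20400 m/s.
(ρ_i/ρ_t)^0.26 = (1920/2900)^0.26 = 0.8983
d^0.82 = 166^0.82 = 66.14
v^0.5 = 20400^0.5 = 142.8
g^-0.26 = 8.87^-0.26 = 0.5669
D_tc = 1.06 × 0.8983 × 66.14 × 142.8 × 0.5669 = 5098 m
D_f = 1.32 × (5098)^1.04 = 9468 m
     = 9.468 km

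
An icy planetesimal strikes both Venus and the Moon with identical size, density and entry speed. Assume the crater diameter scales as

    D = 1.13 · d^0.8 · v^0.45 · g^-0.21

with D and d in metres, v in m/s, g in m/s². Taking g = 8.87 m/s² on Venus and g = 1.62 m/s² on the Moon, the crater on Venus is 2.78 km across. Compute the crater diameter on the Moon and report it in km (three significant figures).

D ≈ 3.97 km

All impactor-dependent factors cancel in the ratio, leaving D_Moon/D_Venus = (g_Moon/g_Venus)^-0.21.
(1.62/8.87)^-0.21 = 0.1826^-0.21 = 1.429
D_Moon = 1.429 × 2.78 km = 3.97 km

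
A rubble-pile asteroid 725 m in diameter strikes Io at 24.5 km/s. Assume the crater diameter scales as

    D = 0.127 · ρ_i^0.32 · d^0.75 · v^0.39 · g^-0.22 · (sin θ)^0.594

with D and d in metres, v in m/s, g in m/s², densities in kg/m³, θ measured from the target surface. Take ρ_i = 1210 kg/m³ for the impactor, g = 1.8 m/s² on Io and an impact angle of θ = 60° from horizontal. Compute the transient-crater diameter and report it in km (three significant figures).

D ≈ 7.15 km

In SI units: v = 24500 m/s.
ρ_i^0.32 = 1210^0.32 = 9.694
d^0.75 = 725^0.75 = 139.7
v^0.39 = 24500^0.39 = 51.50
g^-0.22 = 1.8^-0.22 = 0.8787
(sin 60°)^0.594 = 0.8660^0.594 = 0.9181
D = 0.127 × 9.694 × 139.7 × 51.50 × 0.8787 × 0.9181 = 7146 m
   = 7.146 km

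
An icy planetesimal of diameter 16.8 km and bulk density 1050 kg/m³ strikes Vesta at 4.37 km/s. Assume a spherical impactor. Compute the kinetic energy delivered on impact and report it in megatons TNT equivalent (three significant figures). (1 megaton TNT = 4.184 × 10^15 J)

d = 16800 m; v = 4370 m/s.
Mass m = (π/6) ρ d³ = (π/6) × 1050 × (16800)³ = 2.607 × 10^15 kg
E = ½ m v² = 0.5 × 2.607 × 10^15 × (4370)² = 2.489 × 10^22 J
   = 2.489 × 10^22 / 4.184×10^15 = 5.949 × 10^6 Mt

E ≈ 5.95 × 10^6 Mt TNT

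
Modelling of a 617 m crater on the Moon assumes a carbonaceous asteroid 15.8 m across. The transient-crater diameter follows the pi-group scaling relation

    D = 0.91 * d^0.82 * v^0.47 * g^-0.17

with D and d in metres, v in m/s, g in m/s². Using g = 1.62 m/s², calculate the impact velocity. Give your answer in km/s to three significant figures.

v ≈ 10.2 km/s

Rearranging for v: v = [D / (0.91 · 15.8^0.82 · 1.62^-0.17)]^(1/0.47).
15.8^0.82 = 9.614
1.62^-0.17 = 0.9213
Denominator = 0.91 × 9.614 × 0.9213 = 8.060
D / 8.060 = 617 / 8.060 = 76.55
v = 76.55^(1/0.47) = 76.55^2.1277 = 10197 m/s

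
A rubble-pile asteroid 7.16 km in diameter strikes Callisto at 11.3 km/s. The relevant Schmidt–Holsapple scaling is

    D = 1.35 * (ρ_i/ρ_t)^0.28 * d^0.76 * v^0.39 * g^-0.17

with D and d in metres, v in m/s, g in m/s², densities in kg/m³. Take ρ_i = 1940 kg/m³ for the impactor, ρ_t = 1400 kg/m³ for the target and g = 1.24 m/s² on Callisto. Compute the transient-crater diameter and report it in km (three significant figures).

D ≈ 46.2 km

In SI units: d = 7160 m, v = 11300 m/s.
(ρ_i/ρ_t)^0.28 = (1940/1400)^0.28 = 1.096
d^0.76 = 7160^0.76 = 850.6
v^0.39 = 11300^0.39 = 38.08
g^-0.17 = 1.24^-0.17 = 0.9641
D = 1.35 × 1.096 × 850.6 × 38.08 × 0.9641 = 46205 m
   = 46.20 km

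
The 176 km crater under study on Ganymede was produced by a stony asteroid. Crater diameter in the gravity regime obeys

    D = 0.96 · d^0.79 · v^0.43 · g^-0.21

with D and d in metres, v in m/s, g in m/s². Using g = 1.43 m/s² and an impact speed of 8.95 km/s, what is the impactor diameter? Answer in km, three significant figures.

d ≈ 35.7 km

Rearranging for d: d = [D / (0.96 · 8950^0.43 · 1.43^-0.21)]^(1/0.79).
D = 176000 m.
8950^0.43 = 50.04
1.43^-0.21 = 0.9276
Denominator = 0.96 × 50.04 × 0.9276 = 44.56
D / 44.56 = 176000 / 44.56 = 3950
d = 3950^(1/0.79) = 3950^1.2658 = 35692 m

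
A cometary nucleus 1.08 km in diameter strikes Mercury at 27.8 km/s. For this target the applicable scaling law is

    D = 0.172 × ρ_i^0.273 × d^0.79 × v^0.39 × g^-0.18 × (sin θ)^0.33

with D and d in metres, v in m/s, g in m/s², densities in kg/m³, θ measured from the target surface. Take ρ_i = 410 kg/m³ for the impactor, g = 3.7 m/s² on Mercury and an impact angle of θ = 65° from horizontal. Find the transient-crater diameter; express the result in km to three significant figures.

D ≈ 9.16 km

In SI units: d = 1080 m, v = 27800 m/s.
ρ_i^0.273 = 410^0.273 = 5.168
d^0.79 = 1080^0.79 = 249.1
v^0.39 = 27800^0.39 = 54.10
g^-0.18 = 3.7^-0.18 = 0.7902
(sin 65°)^0.33 = 0.9063^0.33 = 0.9681
D = 0.172 × 5.168 × 249.1 × 54.10 × 0.7902 × 0.9681 = 9164 m
   = 9.164 km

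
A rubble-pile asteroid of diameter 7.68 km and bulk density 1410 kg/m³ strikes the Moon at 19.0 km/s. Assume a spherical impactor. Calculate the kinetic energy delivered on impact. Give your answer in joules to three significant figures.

E ≈ 6.04 × 10^22 J

d = 7680 m; v = 19000 m/s.
Mass m = (π/6) ρ d³ = (π/6) × 1410 × (7680)³ = 3.344 × 10^14 kg
E = ½ m v² = 0.5 × 3.344 × 10^14 × (19000)² = 6.036 × 10^22 J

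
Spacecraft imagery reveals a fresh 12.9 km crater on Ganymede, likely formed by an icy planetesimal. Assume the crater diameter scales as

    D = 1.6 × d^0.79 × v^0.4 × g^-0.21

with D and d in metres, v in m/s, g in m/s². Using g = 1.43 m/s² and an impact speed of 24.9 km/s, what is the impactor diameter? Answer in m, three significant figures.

d ≈ 576 m

Rearranging for d: d = [D / (1.6 · 24900^0.4 · 1.43^-0.21)]^(1/0.79).
D = 12900 m.
24900^0.4 = 57.34
1.43^-0.21 = 0.9276
Denominator = 1.6 × 57.34 × 0.9276 = 85.10
D / 85.10 = 12900 / 85.10 = 151.6
d = 151.6^(1/0.79) = 151.6^1.2658 = 575.9 m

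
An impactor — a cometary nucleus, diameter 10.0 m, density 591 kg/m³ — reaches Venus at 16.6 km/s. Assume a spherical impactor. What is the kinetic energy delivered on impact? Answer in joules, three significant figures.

v = 16600 m/s.
Mass m = (π/6) ρ d³ = (π/6) × 591 × (10)³ = 3.094 × 10^5 kg
E = ½ m v² = 0.5 × 3.094 × 10^5 × (16600)² = 4.263 × 10^13 J

E ≈ 4.26 × 10^13 J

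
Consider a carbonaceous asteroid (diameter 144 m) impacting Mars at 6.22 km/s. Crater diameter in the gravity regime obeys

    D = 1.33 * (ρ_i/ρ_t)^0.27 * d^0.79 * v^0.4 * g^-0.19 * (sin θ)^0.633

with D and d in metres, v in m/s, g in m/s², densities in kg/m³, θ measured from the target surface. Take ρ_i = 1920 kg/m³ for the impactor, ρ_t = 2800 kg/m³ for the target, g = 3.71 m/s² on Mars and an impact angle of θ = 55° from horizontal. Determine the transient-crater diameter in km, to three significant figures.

D ≈ 1.38 km

In SI units: v = 6220 m/s.
(ρ_i/ρ_t)^0.27 = (1920/2800)^0.27 = 0.9031
d^0.79 = 144^0.79 = 50.71
v^0.4 = 6220^0.4 = 32.92
g^-0.19 = 3.71^-0.19 = 0.7795
(sin 55°)^0.633 = 0.8192^0.633 = 0.8814
D = 1.33 × 0.9031 × 50.71 × 32.92 × 0.7795 × 0.8814 = 1378 m
   = 1.378 km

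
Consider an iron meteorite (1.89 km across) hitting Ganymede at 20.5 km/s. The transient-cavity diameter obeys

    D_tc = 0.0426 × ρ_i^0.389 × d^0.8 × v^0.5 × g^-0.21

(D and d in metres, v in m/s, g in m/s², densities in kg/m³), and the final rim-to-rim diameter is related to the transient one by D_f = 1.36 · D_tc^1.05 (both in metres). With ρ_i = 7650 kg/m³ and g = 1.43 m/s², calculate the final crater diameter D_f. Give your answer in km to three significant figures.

In SI: d = 1890 m, v = 20500 m/s.
ρ_i^0.389 = 7650^0.389 = 32.41
d^0.8 = 1890^0.8 = 418.0
v^0.5 = 20500^0.5 = 143.2
g^-0.21 = 1.43^-0.21 = 0.9276
D_tc = 0.0426 × 32.41 × 418.0 × 143.2 × 0.9276 = 76660 m
D_f = 1.36 × (76660)^1.05 = 1.830 × 10^5 m
     = 183.0 km

D_f ≈ 183 km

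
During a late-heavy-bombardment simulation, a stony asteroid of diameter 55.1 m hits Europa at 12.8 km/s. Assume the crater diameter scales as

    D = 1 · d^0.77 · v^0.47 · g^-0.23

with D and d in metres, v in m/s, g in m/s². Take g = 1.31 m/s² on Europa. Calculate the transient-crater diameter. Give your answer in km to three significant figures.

In SI units: v = 12800 m/s.
d^0.77 = 55.1^0.77 = 21.91
v^0.47 = 12800^0.47 = 85.19
g^-0.23 = 1.31^-0.23 = 0.9398
D = 1 × 21.91 × 85.19 × 0.9398 = 1754 m
   = 1.754 km

D ≈ 1.75 km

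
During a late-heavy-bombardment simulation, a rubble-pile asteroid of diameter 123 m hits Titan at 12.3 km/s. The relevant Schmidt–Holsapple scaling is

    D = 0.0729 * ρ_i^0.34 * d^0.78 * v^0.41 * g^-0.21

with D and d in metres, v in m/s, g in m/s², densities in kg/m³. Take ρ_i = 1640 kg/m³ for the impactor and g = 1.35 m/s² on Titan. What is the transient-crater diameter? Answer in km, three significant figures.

In SI units: v = 12300 m/s.
ρ_i^0.34 = 1640^0.34 = 12.39
d^0.78 = 123^0.78 = 42.67
v^0.41 = 12300^0.41 = 47.52
g^-0.21 = 1.35^-0.21 = 0.9389
D = 0.0729 × 12.39 × 42.67 × 47.52 × 0.9389 = 1720 m
   = 1.720 km

D ≈ 1.72 km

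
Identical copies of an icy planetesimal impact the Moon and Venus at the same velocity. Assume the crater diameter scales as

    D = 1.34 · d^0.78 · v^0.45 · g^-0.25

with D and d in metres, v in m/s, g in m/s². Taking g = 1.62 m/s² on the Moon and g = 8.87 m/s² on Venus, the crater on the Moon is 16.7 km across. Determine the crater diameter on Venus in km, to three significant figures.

All impactor-dependent factors cancel in the ratio, leaving D_Venus/D_Moon = (g_Venus/g_Moon)^-0.25.
(8.87/1.62)^-0.25 = 5.475^-0.25 = 0.6537
D_Venus = 0.6537 × 16.7 km = 10.9 km

D ≈ 10.9 km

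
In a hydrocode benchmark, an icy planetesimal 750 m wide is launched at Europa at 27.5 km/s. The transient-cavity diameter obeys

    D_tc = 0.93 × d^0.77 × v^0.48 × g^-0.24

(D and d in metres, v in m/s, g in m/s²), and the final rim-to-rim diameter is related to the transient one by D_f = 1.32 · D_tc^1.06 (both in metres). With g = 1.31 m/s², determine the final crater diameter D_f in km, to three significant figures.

v = 27500 m/s.
d^0.77 = 750^0.77 = 163.6
v^0.48 = 27500^0.48 = 135.2
g^-0.24 = 1.31^-0.24 = 0.9372
D_tc = 0.93 × 163.6 × 135.2 × 0.9372 = 19280 m
D_f = 1.32 × (19280)^1.06 = 46003 m
     = 46.00 km

D_f ≈ 46.0 km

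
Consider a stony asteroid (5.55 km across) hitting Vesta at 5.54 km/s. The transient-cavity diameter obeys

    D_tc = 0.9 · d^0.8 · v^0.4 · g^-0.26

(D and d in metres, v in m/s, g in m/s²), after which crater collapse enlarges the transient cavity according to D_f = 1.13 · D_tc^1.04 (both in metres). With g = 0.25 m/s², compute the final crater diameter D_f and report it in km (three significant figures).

In SI: d = 5550 m, v = 5540 m/s.
d^0.8 = 5550^0.8 = 989.5
v^0.4 = 5540^0.4 = 31.43
g^-0.26 = 0.25^-0.26 = 1.434
D_tc = 0.9 × 989.5 × 31.43 × 1.434 = 40140 m
D_f = 1.13 × (40140)^1.04 = 69310 m
     = 69.31 km

D_f ≈ 69.3 km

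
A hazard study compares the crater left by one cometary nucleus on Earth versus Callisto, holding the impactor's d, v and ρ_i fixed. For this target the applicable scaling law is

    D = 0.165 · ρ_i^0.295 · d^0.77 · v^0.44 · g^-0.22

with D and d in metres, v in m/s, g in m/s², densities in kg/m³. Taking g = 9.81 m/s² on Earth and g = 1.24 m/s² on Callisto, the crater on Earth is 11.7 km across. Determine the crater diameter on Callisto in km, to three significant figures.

D ≈ 18.4 km

All impactor-dependent factors cancel in the ratio, leaving D_Callisto/D_Earth = (g_Callisto/g_Earth)^-0.22.
(1.24/9.81)^-0.22 = 0.1264^-0.22 = 1.576
D_Callisto = 1.576 × 11.7 km = 18.4 km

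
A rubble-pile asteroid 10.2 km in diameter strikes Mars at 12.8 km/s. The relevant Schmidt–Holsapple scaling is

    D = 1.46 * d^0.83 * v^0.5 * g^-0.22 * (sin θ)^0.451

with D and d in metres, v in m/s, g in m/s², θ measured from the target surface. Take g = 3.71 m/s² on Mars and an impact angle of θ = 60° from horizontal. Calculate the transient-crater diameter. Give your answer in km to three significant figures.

In SI units: d = 10200 m, v = 12800 m/s.
d^0.83 = 10200^0.83 = 2124
v^0.5 = 12800^0.5 = 113.1
g^-0.22 = 3.71^-0.22 = 0.7494
(sin 60°)^0.451 = 0.8660^0.451 = 0.9372
D = 1.46 × 2124 × 113.1 × 0.7494 × 0.9372 = 2.463 × 10^5 m
   = 246.3 km

D ≈ 246 km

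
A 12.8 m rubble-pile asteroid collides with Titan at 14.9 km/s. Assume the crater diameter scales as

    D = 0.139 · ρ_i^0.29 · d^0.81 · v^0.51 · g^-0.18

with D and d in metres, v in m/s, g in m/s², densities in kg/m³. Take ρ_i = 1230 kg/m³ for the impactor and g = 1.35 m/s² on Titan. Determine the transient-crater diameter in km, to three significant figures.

D ≈ 1.10 km

In SI units: v = 14900 m/s.
ρ_i^0.29 = 1230^0.29 = 7.872
d^0.81 = 12.8^0.81 = 7.886
v^0.51 = 14900^0.51 = 134.4
g^-0.18 = 1.35^-0.18 = 0.9474
D = 0.139 × 7.872 × 7.886 × 134.4 × 0.9474 = 1099 m
   = 1.099 km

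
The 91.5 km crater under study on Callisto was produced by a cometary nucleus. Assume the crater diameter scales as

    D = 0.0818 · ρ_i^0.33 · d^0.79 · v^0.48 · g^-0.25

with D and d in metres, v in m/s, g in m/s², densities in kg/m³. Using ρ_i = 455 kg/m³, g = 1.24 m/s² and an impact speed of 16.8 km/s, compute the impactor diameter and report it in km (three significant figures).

Rearranging for d: d = [D / (0.0818 · 455^0.33 · 16800^0.48 · 1.24^-0.25)]^(1/0.79).
D = 91500 m.
455^0.33 = 7.536
16800^0.48 = 106.7
1.24^-0.25 = 0.9476
Denominator = 0.0818 × 7.536 × 106.7 × 0.9476 = 62.33
D / 62.33 = 91500 / 62.33 = 1468
d = 1468^(1/0.79) = 1468^1.2658 = 10196 m

d ≈ 10.2 km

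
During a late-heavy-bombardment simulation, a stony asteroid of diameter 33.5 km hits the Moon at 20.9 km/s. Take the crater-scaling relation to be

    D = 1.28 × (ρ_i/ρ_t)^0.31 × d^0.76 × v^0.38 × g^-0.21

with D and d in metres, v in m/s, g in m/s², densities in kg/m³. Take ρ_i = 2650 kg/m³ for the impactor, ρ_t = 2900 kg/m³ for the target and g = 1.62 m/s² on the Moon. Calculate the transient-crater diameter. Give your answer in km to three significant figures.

In SI units: d = 33500 m, v = 20900 m/s.
(ρ_i/ρ_t)^0.31 = (2650/2900)^0.31 = 0.9724
d^0.76 = 33500^0.76 = 2748
v^0.38 = 20900^0.38 = 43.82
g^-0.21 = 1.62^-0.21 = 0.9037
D = 1.28 × 0.9724 × 2748 × 43.82 × 0.9037 = 1.354 × 10^5 m
   = 135.4 km

D ≈ 135 km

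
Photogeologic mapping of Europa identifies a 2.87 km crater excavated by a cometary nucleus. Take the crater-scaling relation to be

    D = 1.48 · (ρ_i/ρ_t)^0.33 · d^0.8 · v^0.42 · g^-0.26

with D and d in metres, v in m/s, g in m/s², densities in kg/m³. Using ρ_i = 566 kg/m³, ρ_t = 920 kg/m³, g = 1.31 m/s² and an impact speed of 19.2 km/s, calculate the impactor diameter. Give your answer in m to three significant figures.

Rearranging for d: d = [D / (1.48 · (566/920)^0.33 · 19200^0.42 · 1.31^-0.26)]^(1/0.8).
D = 2870 m.
(566/920)^0.33 = 0.8519
19200^0.42 = 62.95
1.31^-0.26 = 0.9322
Denominator = 1.48 × 0.8519 × 62.95 × 0.9322 = 73.99
D / 73.99 = 2870 / 73.99 = 38.79
d = 38.79^(1/0.8) = 38.79^1.25 = 96.81 m

d ≈ 96.8 m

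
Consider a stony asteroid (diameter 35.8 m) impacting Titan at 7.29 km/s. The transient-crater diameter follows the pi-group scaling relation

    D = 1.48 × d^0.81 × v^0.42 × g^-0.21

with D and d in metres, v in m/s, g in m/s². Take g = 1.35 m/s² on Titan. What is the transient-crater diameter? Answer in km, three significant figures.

D ≈ 1.06 km

In SI units: v = 7290 m/s.
d^0.81 = 35.8^0.81 = 18.14
v^0.42 = 7290^0.42 = 41.91
g^-0.21 = 1.35^-0.21 = 0.9389
D = 1.48 × 18.14 × 41.91 × 0.9389 = 1056 m
   = 1.056 km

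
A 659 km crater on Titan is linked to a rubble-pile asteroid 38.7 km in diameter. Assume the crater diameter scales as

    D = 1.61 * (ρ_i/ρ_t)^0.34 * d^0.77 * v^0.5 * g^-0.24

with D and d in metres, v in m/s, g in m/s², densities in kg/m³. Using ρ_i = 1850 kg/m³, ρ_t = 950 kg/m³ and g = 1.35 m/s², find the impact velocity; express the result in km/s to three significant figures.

Rearranging for v: v = [D / (1.61 · (1850/950)^0.34 · 38700^0.77 · 1.35^-0.24)]^(1/0.5).
D = 659000 m.
(1850/950)^0.34 = 1.254
38700^0.77 = 3408
1.35^-0.24 = 0.9305
Denominator = 1.61 × 1.254 × 3408 × 0.9305 = 6402
D / 6402 = 659000 / 6402 = 102.9
v = 102.9^(1/0.5) = 102.9^2 = 10588 m/s

v ≈ 10.6 km/s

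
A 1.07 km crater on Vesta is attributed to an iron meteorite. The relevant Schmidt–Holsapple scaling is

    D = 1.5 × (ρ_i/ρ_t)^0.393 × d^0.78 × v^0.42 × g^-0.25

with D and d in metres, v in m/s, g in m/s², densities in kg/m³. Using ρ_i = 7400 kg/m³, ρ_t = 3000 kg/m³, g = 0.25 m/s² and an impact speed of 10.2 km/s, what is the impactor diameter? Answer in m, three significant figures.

Rearranging for d: d = [D / (1.5 · (7400/3000)^0.393 · 10200^0.42 · 0.25^-0.25)]^(1/0.78).
D = 1070 m.
(7400/3000)^0.393 = 1.426
10200^0.42 = 48.26
0.25^-0.25 = 1.414
Denominator = 1.5 × 1.426 × 48.26 × 1.414 = 146.0
D / 146.0 = 1070 / 146.0 = 7.329
d = 7.329^(1/0.78) = 7.329^1.2821 = 12.86 m

d ≈ 12.9 m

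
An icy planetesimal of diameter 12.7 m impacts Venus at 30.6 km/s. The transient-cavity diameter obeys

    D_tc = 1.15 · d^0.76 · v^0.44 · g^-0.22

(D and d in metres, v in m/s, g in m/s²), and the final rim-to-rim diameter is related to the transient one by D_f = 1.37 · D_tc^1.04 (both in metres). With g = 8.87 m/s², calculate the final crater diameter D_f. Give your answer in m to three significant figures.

v = 30600 m/s.
d^0.76 = 12.7^0.76 = 6.901
v^0.44 = 30600^0.44 = 94.13
g^-0.22 = 8.87^-0.22 = 0.6187
D_tc = 1.15 × 6.901 × 94.13 × 0.6187 = 462.2 m
D_f = 1.37 × (462.2)^1.04 = 809.4 m

D_f ≈ 809 m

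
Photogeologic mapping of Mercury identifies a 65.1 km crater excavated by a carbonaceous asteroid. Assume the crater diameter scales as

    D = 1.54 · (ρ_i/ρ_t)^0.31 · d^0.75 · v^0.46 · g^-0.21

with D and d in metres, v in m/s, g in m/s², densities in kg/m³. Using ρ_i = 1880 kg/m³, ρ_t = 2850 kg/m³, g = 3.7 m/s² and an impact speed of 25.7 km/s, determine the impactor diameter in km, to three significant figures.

d ≈ 4.98 km

Rearranging for d: d = [D / (1.54 · (1880/2850)^0.31 · 25700^0.46 · 3.7^-0.21)]^(1/0.75).
D = 65100 m.
(1880/2850)^0.31 = 0.8790
25700^0.46 = 106.8
3.7^-0.21 = 0.7598
Denominator = 1.54 × 0.8790 × 106.8 × 0.7598 = 109.8
D / 109.8 = 65100 / 109.8 = 592.9
d = 592.9^(1/0.75) = 592.9^1.3333 = 4980 m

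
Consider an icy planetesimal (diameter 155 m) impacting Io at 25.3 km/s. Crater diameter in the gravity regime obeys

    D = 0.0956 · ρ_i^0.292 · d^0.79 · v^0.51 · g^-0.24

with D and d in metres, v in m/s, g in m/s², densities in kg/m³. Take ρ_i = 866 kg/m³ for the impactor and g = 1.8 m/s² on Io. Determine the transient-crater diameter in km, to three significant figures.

In SI units: v = 25300 m/s.
ρ_i^0.292 = 866^0.292 = 7.207
d^0.79 = 155^0.79 = 53.75
v^0.51 = 25300^0.51 = 176.0
g^-0.24 = 1.8^-0.24 = 0.8684
D = 0.0956 × 7.207 × 53.75 × 176.0 × 0.8684 = 5660 m
   = 5.660 km

D ≈ 5.66 km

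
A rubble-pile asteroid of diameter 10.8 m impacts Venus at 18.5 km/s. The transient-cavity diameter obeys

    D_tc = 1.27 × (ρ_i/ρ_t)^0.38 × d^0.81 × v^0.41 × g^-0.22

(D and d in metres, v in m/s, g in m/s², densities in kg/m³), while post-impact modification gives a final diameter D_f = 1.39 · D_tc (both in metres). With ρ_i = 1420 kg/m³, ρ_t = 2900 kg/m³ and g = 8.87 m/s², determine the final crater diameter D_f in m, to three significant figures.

D_f ≈ 321 m

v = 18500 m/s.
(ρ_i/ρ_t)^0.38 = (1420/2900)^0.38 = 0.7624
d^0.81 = 10.8^0.81 = 6.872
v^0.41 = 18500^0.41 = 56.17
g^-0.22 = 8.87^-0.22 = 0.6187
D_tc = 1.27 × 0.7624 × 6.872 × 56.17 × 0.6187 = 231.2 m
D_f = 1.39 × 231.2 = 321.4 m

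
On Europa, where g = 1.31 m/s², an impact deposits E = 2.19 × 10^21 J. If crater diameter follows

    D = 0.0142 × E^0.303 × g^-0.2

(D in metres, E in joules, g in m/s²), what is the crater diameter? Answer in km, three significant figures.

D ≈ 39.4 km

E^0.303 = (2.19 × 10^21)^0.303 = 2.925 × 10^6
g^-0.2 = 1.31^-0.2 = 0.9474
D = 0.0142 × 2.925 × 10^6 × 0.9474 = 39350 m
   = 39.35 km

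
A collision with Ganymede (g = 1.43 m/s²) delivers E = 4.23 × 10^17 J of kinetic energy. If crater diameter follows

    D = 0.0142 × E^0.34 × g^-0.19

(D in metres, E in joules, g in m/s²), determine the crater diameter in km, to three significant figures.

D ≈ 13.1 km

E^0.34 = (4.23 × 10^17)^0.34 = 9.839 × 10^5
g^-0.19 = 1.43^-0.19 = 0.9343
D = 0.0142 × 9.839 × 10^5 × 0.9343 = 13053 m
   = 13.05 km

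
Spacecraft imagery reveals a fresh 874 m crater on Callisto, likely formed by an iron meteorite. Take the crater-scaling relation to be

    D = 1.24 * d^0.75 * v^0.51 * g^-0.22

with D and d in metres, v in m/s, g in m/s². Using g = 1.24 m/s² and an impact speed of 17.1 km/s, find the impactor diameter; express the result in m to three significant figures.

d ≈ 8.84 m

Rearranging for d: d = [D / (1.24 · 17100^0.51 · 1.24^-0.22)]^(1/0.75).
17100^0.51 = 144.2
1.24^-0.22 = 0.9538
Denominator = 1.24 × 144.2 × 0.9538 = 170.5
D / 170.5 = 874 / 170.5 = 5.126
d = 5.126^(1/0.75) = 5.126^1.3333 = 8.838 m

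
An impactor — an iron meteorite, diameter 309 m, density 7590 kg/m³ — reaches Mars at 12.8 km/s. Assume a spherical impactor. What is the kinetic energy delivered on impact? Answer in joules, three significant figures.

v = 12800 m/s.
Mass m = (π/6) ρ d³ = (π/6) × 7590 × (309)³ = 1.173 × 10^11 kg
E = ½ m v² = 0.5 × 1.173 × 10^11 × (12800)² = 9.609 × 10^18 J

E ≈ 9.61 × 10^18 J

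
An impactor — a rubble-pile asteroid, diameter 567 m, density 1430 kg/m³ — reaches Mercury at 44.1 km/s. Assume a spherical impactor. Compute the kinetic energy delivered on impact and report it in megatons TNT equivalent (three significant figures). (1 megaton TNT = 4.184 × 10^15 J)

v = 44100 m/s.
Mass m = (π/6) ρ d³ = (π/6) × 1430 × (567)³ = 1.365 × 10^11 kg
E = ½ m v² = 0.5 × 1.365 × 10^11 × (44100)² = 1.327 × 10^20 J
   = 1.327 × 10^20 / 4.184×10^15 = 31716 Mt

E ≈ 31700 Mt TNT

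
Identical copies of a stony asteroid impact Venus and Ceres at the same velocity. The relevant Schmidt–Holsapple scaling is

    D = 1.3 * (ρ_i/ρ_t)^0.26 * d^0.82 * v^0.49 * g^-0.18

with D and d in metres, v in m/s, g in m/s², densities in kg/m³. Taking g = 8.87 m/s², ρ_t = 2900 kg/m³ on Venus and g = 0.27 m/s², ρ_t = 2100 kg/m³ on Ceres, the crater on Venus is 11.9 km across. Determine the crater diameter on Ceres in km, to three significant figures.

D ≈ 24.3 km

The impactor-only factors (d, v, ρ_i) cancel in the ratio, leaving D_Ceres/D_Venus = (g_Ceres/g_Venus)^-0.18 · (ρ_t,Venus/ρ_t,Ceres)^0.26.
(0.27/8.87)^-0.18 = 0.03044^-0.18 = 1.875
(2900/2100)^0.26 = 1.381^0.26 = 1.088
Ratio = 1.875 × 1.088 = 2.040
D_Ceres = 2.040 × 11.9 km = 24.3 km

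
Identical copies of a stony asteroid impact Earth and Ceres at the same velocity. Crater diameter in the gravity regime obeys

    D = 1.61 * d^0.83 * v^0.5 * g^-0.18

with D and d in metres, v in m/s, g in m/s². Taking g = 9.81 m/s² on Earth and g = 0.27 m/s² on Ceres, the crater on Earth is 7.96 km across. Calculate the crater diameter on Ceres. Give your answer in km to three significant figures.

All impactor-dependent factors cancel in the ratio, leaving D_Ceres/D_Earth = (g_Ceres/g_Earth)^-0.18.
(0.27/9.81)^-0.18 = 0.02752^-0.18 = 1.909
D_Ceres = 1.909 × 7.96 km = 15.2 km

D ≈ 15.2 km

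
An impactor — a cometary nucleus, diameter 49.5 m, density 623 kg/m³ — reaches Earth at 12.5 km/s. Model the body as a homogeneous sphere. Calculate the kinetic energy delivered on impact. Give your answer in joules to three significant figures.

E ≈ 3.09 × 10^15 J

v = 12500 m/s.
Mass m = (π/6) ρ d³ = (π/6) × 623 × (49.5)³ = 3.956 × 10^7 kg
E = ½ m v² = 0.5 × 3.956 × 10^7 × (12500)² = 3.091 × 10^15 J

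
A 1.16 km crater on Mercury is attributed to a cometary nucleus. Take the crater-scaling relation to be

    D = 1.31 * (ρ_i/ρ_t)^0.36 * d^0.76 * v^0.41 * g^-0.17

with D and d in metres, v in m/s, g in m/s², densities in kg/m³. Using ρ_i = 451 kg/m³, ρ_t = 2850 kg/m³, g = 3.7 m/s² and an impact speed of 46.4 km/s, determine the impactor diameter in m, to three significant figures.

Rearranging for d: d = [D / (1.31 · (451/2850)^0.36 · 46400^0.41 · 3.7^-0.17)]^(1/0.76).
D = 1160 m.
(451/2850)^0.36 = 0.5149
46400^0.41 = 81.90
3.7^-0.17 = 0.8006
Denominator = 1.31 × 0.5149 × 81.90 × 0.8006 = 44.23
D / 44.23 = 1160 / 44.23 = 26.23
d = 26.23^(1/0.76) = 26.23^1.3158 = 73.60 m

d ≈ 73.6 m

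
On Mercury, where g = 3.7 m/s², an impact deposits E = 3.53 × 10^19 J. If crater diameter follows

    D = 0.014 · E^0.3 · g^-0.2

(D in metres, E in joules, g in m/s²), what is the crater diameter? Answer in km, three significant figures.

D ≈ 7.89 km

E^0.3 = (3.53 × 10^19)^0.3 = 7.317 × 10^5
g^-0.2 = 3.7^-0.2 = 0.7698
D = 0.014 × 7.317 × 10^5 × 0.7698 = 7886 m
   = 7.886 km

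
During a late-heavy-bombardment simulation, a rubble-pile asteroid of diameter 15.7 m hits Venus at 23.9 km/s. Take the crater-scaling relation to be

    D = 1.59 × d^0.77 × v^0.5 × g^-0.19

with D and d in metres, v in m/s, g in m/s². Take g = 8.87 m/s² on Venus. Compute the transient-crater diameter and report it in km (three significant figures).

D ≈ 1.35 km

In SI units: v = 23900 m/s.
d^0.77 = 15.7^0.77 = 8.334
v^0.5 = 23900^0.5 = 154.6
g^-0.19 = 8.87^-0.19 = 0.6605
D = 1.59 × 8.334 × 154.6 × 0.6605 = 1353 m
   = 1.353 km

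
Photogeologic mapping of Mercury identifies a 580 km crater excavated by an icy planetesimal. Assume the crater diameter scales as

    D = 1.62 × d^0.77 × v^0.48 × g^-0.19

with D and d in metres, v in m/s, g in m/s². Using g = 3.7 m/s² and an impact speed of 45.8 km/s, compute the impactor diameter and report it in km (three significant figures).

Rearranging for d: d = [D / (1.62 · 45800^0.48 · 3.7^-0.19)]^(1/0.77).
D = 580000 m.
45800^0.48 = 172.7
3.7^-0.19 = 0.7799
Denominator = 1.62 × 172.7 × 0.7799 = 218.2
D / 218.2 = 580000 / 218.2 = 2658
d = 2658^(1/0.77) = 2658^1.2987 = 28020 m

d ≈ 28.0 km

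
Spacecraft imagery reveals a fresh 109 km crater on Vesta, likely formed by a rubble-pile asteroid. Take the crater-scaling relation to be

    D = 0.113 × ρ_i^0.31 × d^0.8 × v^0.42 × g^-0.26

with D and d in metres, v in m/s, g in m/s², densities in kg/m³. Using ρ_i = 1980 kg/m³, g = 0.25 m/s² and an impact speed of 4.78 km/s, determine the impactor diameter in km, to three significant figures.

d ≈ 11.9 km

Rearranging for d: d = [D / (0.113 · 1980^0.31 · 4780^0.42 · 0.25^-0.26)]^(1/0.8).
D = 109000 m.
1980^0.31 = 10.52
4780^0.42 = 35.10
0.25^-0.26 = 1.434
Denominator = 0.113 × 10.52 × 35.10 × 1.434 = 59.83
D / 59.83 = 109000 / 59.83 = 1822
d = 1822^(1/0.8) = 1822^1.25 = 11904 m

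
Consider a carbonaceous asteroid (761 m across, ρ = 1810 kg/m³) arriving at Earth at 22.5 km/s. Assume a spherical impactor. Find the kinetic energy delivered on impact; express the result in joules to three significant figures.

E ≈ 1.06 × 10^20 J

v = 22500 m/s.
Mass m = (π/6) ρ d³ = (π/6) × 1810 × (761)³ = 4.177 × 10^11 kg
E = ½ m v² = 0.5 × 4.177 × 10^11 × (22500)² = 1.057 × 10^20 J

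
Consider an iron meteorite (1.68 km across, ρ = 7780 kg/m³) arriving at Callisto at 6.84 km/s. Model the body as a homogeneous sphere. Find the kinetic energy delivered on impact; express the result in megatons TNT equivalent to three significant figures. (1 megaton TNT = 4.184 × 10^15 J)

d = 1680 m; v = 6840 m/s.
Mass m = (π/6) ρ d³ = (π/6) × 7780 × (1680)³ = 1.932 × 10^13 kg
E = ½ m v² = 0.5 × 1.932 × 10^13 × (6840)² = 4.519 × 10^20 J
   = 4.519 × 10^20 / 4.184×10^15 = 1.080 × 10^5 Mt

E ≈ 1.08 × 10^5 Mt TNT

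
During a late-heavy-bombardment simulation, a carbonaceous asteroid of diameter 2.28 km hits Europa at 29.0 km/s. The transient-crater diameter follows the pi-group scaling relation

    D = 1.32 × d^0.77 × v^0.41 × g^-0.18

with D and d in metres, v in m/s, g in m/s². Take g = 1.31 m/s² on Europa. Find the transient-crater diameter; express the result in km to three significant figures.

In SI units: d = 2280 m, v = 29000 m/s.
d^0.77 = 2280^0.77 = 385.1
v^0.41 = 29000^0.41 = 67.54
g^-0.18 = 1.31^-0.18 = 0.9526
D = 1.32 × 385.1 × 67.54 × 0.9526 = 32705 m
   = 32.71 km

D ≈ 32.7 km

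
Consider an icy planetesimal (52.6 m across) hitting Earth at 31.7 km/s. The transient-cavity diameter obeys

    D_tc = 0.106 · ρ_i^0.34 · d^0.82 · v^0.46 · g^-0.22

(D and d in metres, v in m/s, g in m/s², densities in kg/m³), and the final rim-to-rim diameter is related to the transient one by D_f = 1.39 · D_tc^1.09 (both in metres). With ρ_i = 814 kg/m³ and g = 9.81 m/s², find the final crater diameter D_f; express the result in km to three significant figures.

D_f ≈ 5.21 km

v = 31700 m/s.
ρ_i^0.34 = 814^0.34 = 9.764
d^0.82 = 52.6^0.82 = 25.78
v^0.46 = 31700^0.46 = 117.6
g^-0.22 = 9.81^-0.22 = 0.6051
D_tc = 0.106 × 9.764 × 25.78 × 117.6 × 0.6051 = 1899 m
D_f = 1.39 × (1899)^1.09 = 5207 m
     = 5.207 km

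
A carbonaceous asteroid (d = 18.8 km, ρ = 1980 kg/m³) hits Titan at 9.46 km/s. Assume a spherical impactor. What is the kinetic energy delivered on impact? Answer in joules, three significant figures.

E ≈ 3.08 × 10^23 J

d = 18800 m; v = 9460 m/s.
Mass m = (π/6) ρ d³ = (π/6) × 1980 × (18800)³ = 6.889 × 10^15 kg
E = ½ m v² = 0.5 × 6.889 × 10^15 × (9460)² = 3.083 × 10^23 J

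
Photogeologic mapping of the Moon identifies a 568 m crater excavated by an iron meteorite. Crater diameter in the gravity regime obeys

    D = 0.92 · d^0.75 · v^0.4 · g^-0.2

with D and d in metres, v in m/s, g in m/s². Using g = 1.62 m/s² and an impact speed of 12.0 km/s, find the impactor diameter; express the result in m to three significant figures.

Rearranging for d: d = [D / (0.92 · 12000^0.4 · 1.62^-0.2)]^(1/0.75).
12000^0.4 = 42.82
1.62^-0.2 = 0.9080
Denominator = 0.92 × 42.82 × 0.9080 = 35.77
D / 35.77 = 568 / 35.77 = 15.88
d = 15.88^(1/0.75) = 15.88^1.3333 = 39.91 m

d ≈ 39.9 m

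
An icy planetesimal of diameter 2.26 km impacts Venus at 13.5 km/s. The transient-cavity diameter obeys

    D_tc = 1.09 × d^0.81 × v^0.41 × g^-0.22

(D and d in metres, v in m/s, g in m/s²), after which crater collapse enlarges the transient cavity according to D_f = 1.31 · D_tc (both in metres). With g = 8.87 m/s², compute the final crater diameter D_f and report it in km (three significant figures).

D_f ≈ 22.7 km

In SI: d = 2260 m, v = 13500 m/s.
d^0.81 = 2260^0.81 = 521.0
v^0.41 = 13500^0.41 = 49.37
g^-0.22 = 8.87^-0.22 = 0.6187
D_tc = 1.09 × 521.0 × 49.37 × 0.6187 = 17350 m
D_f = 1.31 × 17350 = 22728 m
     = 22.73 km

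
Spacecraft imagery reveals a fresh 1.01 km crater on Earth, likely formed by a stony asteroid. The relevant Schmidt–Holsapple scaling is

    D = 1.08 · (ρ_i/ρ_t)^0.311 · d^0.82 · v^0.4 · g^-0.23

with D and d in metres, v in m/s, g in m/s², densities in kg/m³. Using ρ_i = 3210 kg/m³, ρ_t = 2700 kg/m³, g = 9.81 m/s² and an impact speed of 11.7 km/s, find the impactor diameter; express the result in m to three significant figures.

d ≈ 77.3 m

Rearranging for d: d = [D / (1.08 · (3210/2700)^0.311 · 11700^0.4 · 9.81^-0.23)]^(1/0.82).
D = 1010 m.
(3210/2700)^0.311 = 1.055
11700^0.4 = 42.39
9.81^-0.23 = 0.5914
Denominator = 1.08 × 1.055 × 42.39 × 0.5914 = 28.56
D / 28.56 = 1010 / 28.56 = 35.36
d = 35.36^(1/0.82) = 35.36^1.2195 = 77.34 m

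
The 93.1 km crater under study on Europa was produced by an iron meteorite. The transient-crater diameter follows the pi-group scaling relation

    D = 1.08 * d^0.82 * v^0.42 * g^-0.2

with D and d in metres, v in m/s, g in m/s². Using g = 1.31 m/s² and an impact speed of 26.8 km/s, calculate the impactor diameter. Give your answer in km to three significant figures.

Rearranging for d: d = [D / (1.08 · 26800^0.42 · 1.31^-0.2)]^(1/0.82).
D = 93100 m.
26800^0.42 = 72.41
1.31^-0.2 = 0.9474
Denominator = 1.08 × 72.41 × 0.9474 = 74.09
D / 74.09 = 93100 / 74.09 = 1257
d = 1257^(1/0.82) = 1257^1.2195 = 6021 m

d ≈ 6.02 km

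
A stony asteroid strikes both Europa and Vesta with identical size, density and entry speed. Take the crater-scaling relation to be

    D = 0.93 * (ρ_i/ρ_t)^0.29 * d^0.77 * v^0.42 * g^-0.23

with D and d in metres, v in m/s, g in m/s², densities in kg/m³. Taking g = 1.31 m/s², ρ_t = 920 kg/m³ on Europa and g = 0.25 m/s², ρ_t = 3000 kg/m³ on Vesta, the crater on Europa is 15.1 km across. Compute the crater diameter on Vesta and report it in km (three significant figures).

The impactor-only factors (d, v, ρ_i) cancel in the ratio, leaving D_Vesta/D_Europa = (g_Vesta/g_Europa)^-0.23 · (ρ_t,Europa/ρ_t,Vesta)^0.29.
(0.25/1.31)^-0.23 = 0.1908^-0.23 = 1.464
(920/3000)^0.29 = 0.3067^0.29 = 0.7098
Ratio = 1.464 × 0.7098 = 1.039
D_Vesta = 1.039 × 15.1 km = 15.7 km

D ≈ 15.7 km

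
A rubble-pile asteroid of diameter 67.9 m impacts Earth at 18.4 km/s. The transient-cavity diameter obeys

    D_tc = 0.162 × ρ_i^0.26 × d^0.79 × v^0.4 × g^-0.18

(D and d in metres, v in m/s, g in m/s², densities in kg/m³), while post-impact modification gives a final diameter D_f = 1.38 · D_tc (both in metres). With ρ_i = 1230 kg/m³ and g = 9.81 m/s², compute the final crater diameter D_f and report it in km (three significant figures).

D_f ≈ 1.34 km

v = 18400 m/s.
ρ_i^0.26 = 1230^0.26 = 6.359
d^0.79 = 67.9^0.79 = 28.00
v^0.4 = 18400^0.4 = 50.81
g^-0.18 = 9.81^-0.18 = 0.6630
D_tc = 0.162 × 6.359 × 28.00 × 50.81 × 0.6630 = 971.7 m
D_f = 1.38 × 971.7 = 1341 m
     = 1.341 km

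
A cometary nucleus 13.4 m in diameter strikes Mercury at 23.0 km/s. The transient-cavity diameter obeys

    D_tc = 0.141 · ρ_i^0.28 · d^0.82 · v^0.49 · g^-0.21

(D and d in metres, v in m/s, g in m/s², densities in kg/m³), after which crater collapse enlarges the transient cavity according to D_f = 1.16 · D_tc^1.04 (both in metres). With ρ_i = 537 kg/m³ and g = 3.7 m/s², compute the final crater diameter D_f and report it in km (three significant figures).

D_f ≈ 1.08 km

v = 23000 m/s.
ρ_i^0.28 = 537^0.28 = 5.813
d^0.82 = 13.4^0.82 = 8.399
v^0.49 = 23000^0.49 = 137.2
g^-0.21 = 3.7^-0.21 = 0.7598
D_tc = 0.141 × 5.813 × 8.399 × 137.2 × 0.7598 = 717.6 m
D_f = 1.16 × (717.6)^1.04 = 1083 m
     = 1.083 km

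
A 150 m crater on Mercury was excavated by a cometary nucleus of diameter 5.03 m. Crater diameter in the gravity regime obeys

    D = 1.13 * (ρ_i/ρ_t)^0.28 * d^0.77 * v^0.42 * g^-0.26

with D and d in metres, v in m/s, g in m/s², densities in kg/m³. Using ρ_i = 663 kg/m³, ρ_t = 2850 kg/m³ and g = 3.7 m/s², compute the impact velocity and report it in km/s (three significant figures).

Rearranging for v: v = [D / (1.13 · (663/2850)^0.28 · 5.03^0.77 · 3.7^-0.26)]^(1/0.42).
(663/2850)^0.28 = 0.6648
5.03^0.77 = 3.469
3.7^-0.26 = 0.7117
Denominator = 1.13 × 0.6648 × 3.469 × 0.7117 = 1.855
D / 1.855 = 150 / 1.855 = 80.86
v = 80.86^(1/0.42) = 80.86^2.381 = 34859 m/s

v ≈ 34.9 km/s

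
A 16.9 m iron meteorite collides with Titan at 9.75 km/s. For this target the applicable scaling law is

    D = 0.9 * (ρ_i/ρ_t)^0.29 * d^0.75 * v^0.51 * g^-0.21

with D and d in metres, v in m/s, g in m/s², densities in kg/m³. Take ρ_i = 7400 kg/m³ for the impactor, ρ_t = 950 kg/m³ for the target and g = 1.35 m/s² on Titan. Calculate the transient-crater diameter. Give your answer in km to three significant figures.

D ≈ 1.38 km

In SI units: v = 9750 m/s.
(ρ_i/ρ_t)^0.29 = (7400/950)^0.29 = 1.814
d^0.75 = 16.9^0.75 = 8.335
v^0.51 = 9750^0.51 = 108.2
g^-0.21 = 1.35^-0.21 = 0.9389
D = 0.9 × 1.814 × 8.335 × 108.2 × 0.9389 = 1382 m
   = 1.382 km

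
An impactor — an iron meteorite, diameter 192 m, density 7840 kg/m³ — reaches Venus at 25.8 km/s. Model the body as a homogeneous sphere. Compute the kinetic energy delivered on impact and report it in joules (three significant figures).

E ≈ 9.67 × 10^18 J

v = 25800 m/s.
Mass m = (π/6) ρ d³ = (π/6) × 7840 × (192)³ = 2.905 × 10^10 kg
E = ½ m v² = 0.5 × 2.905 × 10^10 × (25800)² = 9.668 × 10^18 J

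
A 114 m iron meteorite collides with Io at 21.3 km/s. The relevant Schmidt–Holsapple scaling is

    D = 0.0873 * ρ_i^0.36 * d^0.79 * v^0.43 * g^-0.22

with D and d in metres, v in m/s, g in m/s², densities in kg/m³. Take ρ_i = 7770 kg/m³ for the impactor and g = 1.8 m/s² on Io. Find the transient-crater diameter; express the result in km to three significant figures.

D ≈ 5.91 km

In SI units: v = 21300 m/s.
ρ_i^0.36 = 7770^0.36 = 25.15
d^0.79 = 114^0.79 = 42.17
v^0.43 = 21300^0.43 = 72.64
g^-0.22 = 1.8^-0.22 = 0.8787
D = 0.0873 × 25.15 × 42.17 × 72.64 × 0.8787 = 5910 m
   = 5.910 km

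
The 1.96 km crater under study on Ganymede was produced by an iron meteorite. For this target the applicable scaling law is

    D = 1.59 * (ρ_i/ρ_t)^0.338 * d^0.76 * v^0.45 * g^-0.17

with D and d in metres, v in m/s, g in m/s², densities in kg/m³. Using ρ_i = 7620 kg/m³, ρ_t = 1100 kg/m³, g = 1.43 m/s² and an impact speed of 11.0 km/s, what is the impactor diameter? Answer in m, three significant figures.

Rearranging for d: d = [D / (1.59 · (7620/1100)^0.338 · 11000^0.45 · 1.43^-0.17)]^(1/0.76).
D = 1960 m.
(7620/1100)^0.338 = 1.924
11000^0.45 = 65.86
1.43^-0.17 = 0.9410
Denominator = 1.59 × 1.924 × 65.86 × 0.9410 = 189.6
D / 189.6 = 1960 / 189.6 = 10.34
d = 10.34^(1/0.76) = 10.34^1.3158 = 21.62 m

d ≈ 21.6 m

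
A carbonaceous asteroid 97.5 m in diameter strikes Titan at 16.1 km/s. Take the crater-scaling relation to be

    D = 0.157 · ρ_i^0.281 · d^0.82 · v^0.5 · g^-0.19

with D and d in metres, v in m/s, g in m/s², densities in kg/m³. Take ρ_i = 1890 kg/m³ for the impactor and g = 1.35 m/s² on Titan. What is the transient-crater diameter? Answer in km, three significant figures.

In SI units: v = 16100 m/s.
ρ_i^0.281 = 1890^0.281 = 8.331
d^0.82 = 97.5^0.82 = 42.75
v^0.5 = 16100^0.5 = 126.9
g^-0.19 = 1.35^-0.19 = 0.9446
D = 0.157 × 8.331 × 42.75 × 126.9 × 0.9446 = 6703 m
   = 6.703 km

D ≈ 6.70 km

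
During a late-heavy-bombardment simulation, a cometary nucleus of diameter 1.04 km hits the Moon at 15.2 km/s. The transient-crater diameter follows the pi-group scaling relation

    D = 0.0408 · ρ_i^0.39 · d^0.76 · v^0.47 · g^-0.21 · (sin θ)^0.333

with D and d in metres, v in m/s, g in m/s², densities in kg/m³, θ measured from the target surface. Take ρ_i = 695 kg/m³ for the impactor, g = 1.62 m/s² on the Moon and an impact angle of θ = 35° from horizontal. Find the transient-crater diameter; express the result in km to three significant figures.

In SI units: d = 1040 m, v = 15200 m/s.
ρ_i^0.39 = 695^0.39 = 12.83
d^0.76 = 1040^0.76 = 196.3
v^0.47 = 15200^0.47 = 92.36
g^-0.21 = 1.62^-0.21 = 0.9037
(sin 35°)^0.333 = 0.5736^0.333 = 0.8310
D = 0.0408 × 12.83 × 196.3 × 92.36 × 0.9037 × 0.8310 = 7127 m
   = 7.127 km

D ≈ 7.13 km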